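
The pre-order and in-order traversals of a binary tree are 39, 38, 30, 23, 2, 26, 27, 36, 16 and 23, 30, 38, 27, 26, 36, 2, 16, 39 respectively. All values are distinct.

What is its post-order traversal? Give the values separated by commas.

23, 30, 27, 36, 26, 16, 2, 38, 39

The first element of pre-order is the root; it splits in-order into left and right subtrees.
Root 39: left subtree has 8 nodes {23, 30, 38, 27, 26, 36, 2, 16}, right has 0 { }.
  Root 38: left subtree has 2 nodes {23, 30}, right has 5 {27, 26, 36, 2, 16}.
    Root 30: left subtree has 1 node {23}, right has 0 { }.
    Root 2: left subtree has 3 nodes {27, 26, 36}, right has 1 {16}.
      Root 26: left subtree has 1 node {27}, right has 1 {36}.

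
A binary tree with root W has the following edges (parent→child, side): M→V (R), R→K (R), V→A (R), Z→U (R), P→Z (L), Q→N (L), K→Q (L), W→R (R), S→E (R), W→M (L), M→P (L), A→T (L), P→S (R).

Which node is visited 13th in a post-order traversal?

R

Post-order visits the left subtree, then the right subtree, then the node.
At W: go left to M.
  At M: go left to P.
    At P: go left to Z.
      At Z: no left child.
      At Z: go right to U.
        U is a leaf — visit U.
      Visit Z.
    At P: go right to S.
      At S: no left child.
      At S: go right to E.
        E is a leaf — visit E.
      Visit S.
    Visit P.
  At M: go right to V.
    At V: no left child.
    At V: go right to A.
      At A: go left to T.
        T is a leaf — visit T.
      At A: no right child.
      Visit A.
    Visit V.
  Visit M.
At W: go right to R.
  At R: no left child.
  At R: go right to K.
    At K: go left to Q.
      At Q: go left to N.
        N is a leaf — visit N.
      At Q: no right child.
      Visit Q.
    At K: no right child.
    Visit K.
  Visit R.
Visit W.
Full post-order sequence: U, Z, E, S, P, T, A, V, M, N, Q, K, R, W.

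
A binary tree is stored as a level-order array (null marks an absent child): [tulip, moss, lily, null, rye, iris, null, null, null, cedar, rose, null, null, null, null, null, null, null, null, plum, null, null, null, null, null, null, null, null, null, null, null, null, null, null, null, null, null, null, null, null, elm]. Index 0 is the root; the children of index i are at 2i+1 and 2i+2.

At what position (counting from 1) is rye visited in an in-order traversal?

In-order visits the left subtree, then the node, then the right subtree.
At tulip: go left to moss.
  At moss: no left child.
  Visit moss.
  At moss: go right to rye.
    At rye: go left to cedar.
      At cedar: go left to plum.
        At plum: no left child.
        Visit plum.
        At plum: go right to elm.
          elm is a leaf — visit elm.
      Visit cedar.
      At cedar: no right child.
    Visit rye.
    At rye: go right to rose.
      rose is a leaf — visit rose.
Visit tulip.
At tulip: go right to lily.
  At lily: go left to iris.
    iris is a leaf — visit iris.
  Visit lily.
  At lily: no right child.
Full in-order sequence: moss, plum, elm, cedar, rye, rose, tulip, iris, lily.

5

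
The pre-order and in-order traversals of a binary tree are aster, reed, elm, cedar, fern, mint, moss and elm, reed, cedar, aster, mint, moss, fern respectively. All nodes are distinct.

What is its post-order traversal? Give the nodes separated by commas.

elm, cedar, reed, moss, mint, fern, aster

The first element of pre-order is the root; it splits in-order into left and right subtrees.
Root aster: left subtree has 3 nodes {elm, reed, cedar}, right has 3 {mint, moss, fern}.
  Root reed: left subtree has 1 node {elm}, right has 1 {cedar}.
  Root fern: left subtree has 2 nodes {mint, moss}, right has 0 { }.
    Root mint: left subtree has 0 nodes { }, right has 1 {moss}.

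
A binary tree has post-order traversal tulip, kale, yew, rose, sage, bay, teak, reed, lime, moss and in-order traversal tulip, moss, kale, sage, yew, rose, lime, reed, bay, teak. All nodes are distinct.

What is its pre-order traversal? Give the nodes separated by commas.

The last element of post-order is the root; it splits in-order into left and right subtrees.
Root moss: left subtree has 1 node {tulip}, right has 8 {kale, sage, yew, rose, lime, reed, bay, teak}.
  Root lime: left subtree has 4 nodes {kale, sage, yew, rose}, right has 3 {reed, bay, teak}.
    Root sage: left subtree has 1 node {kale}, right has 2 {yew, rose}.
      Root rose: left subtree has 1 node {yew}, right has 0 { }.
    Root reed: left subtree has 0 nodes { }, right has 2 {bay, teak}.
      Root teak: left subtree has 1 node {bay}, right has 0 { }.

moss, tulip, lime, sage, kale, rose, yew, reed, teak, bay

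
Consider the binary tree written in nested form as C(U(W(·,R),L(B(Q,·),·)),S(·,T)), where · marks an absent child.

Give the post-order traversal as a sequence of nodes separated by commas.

R, W, Q, B, L, U, T, S, C

Post-order visits the left subtree, then the right subtree, then the node.
At C: go left to U.
  At U: go left to W.
    At W: no left child.
    At W: go right to R.
      R is a leaf — visit R.
    Visit W.
  At U: go right to L.
    At L: go left to B.
      At B: go left to Q.
        Q is a leaf — visit Q.
      At B: no right child.
      Visit B.
    At L: no right child.
    Visit L.
  Visit U.
At C: go right to S.
  At S: no left child.
  At S: go right to T.
    T is a leaf — visit T.
  Visit S.
Visit C.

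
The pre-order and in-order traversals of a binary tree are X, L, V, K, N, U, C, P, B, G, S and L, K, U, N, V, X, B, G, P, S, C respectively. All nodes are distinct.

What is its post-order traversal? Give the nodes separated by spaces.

The first element of pre-order is the root; it splits in-order into left and right subtrees.
Root X: left subtree has 5 nodes {L, K, U, N, V}, right has 5 {B, G, P, S, C}.
  Root L: left subtree has 0 nodes { }, right has 4 {K, U, N, V}.
    Root V: left subtree has 3 nodes {K, U, N}, right has 0 { }.
      Root K: left subtree has 0 nodes { }, right has 2 {U, N}.
        Root N: left subtree has 1 node {U}, right has 0 { }.
  Root C: left subtree has 4 nodes {B, G, P, S}, right has 0 { }.
    Root P: left subtree has 2 nodes {B, G}, right has 1 {S}.
      Root B: left subtree has 0 nodes { }, right has 1 {G}.

U N K V L G B S P C X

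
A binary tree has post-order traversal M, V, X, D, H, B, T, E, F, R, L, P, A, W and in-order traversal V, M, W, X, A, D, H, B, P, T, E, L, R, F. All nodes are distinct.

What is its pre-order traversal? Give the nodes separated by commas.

The last element of post-order is the root; it splits in-order into left and right subtrees.
Root W: left subtree has 2 nodes {V, M}, right has 11 {X, A, D, H, B, P, T, E, L, R, F}.
  Root V: left subtree has 0 nodes { }, right has 1 {M}.
  Root A: left subtree has 1 node {X}, right has 9 {D, H, B, P, T, E, L, R, F}.
    Root P: left subtree has 3 nodes {D, H, B}, right has 5 {T, E, L, R, F}.
      Root B: left subtree has 2 nodes {D, H}, right has 0 { }.
        Root H: left subtree has 1 node {D}, right has 0 { }.
      Root L: left subtree has 2 nodes {T, E}, right has 2 {R, F}.
        Root E: left subtree has 1 node {T}, right has 0 { }.
        Root R: left subtree has 0 nodes { }, right has 1 {F}.

W, V, M, A, X, P, B, H, D, L, E, T, R, F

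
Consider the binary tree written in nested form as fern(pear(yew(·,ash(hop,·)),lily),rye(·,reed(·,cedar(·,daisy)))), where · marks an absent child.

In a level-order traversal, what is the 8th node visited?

cedar

Level-order visits nodes level by level from the root, left to right within each level.
Level 0: fern
Level 1: pear, rye
Level 2: yew, lily, reed
Level 3: ash, cedar
Level 4: hop, daisy
Full level-order sequence: fern, pear, rye, yew, lily, reed, ash, cedar, hop, daisy.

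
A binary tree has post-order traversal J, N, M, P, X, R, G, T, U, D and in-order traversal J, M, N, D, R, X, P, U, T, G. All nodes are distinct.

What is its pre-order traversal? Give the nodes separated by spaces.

The last element of post-order is the root; it splits in-order into left and right subtrees.
Root D: left subtree has 3 nodes {J, M, N}, right has 6 {R, X, P, U, T, G}.
  Root M: left subtree has 1 node {J}, right has 1 {N}.
  Root U: left subtree has 3 nodes {R, X, P}, right has 2 {T, G}.
    Root R: left subtree has 0 nodes { }, right has 2 {X, P}.
      Root X: left subtree has 0 nodes { }, right has 1 {P}.
    Root T: left subtree has 0 nodes { }, right has 1 {G}.

D M J N U R X P T G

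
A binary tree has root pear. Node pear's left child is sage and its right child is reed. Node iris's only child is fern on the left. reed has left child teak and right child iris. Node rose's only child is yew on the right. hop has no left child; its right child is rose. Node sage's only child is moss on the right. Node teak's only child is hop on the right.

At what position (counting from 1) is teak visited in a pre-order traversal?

5

Pre-order visits the node, then its left subtree, then its right subtree.
Visit pear.
At pear: go left to sage.
  Visit sage.
  At sage: no left child.
  At sage: go right to moss.
    moss is a leaf — visit moss.
At pear: go right to reed.
  Visit reed.
  At reed: go left to teak.
    Visit teak.
    At teak: no left child.
    At teak: go right to hop.
      Visit hop.
      At hop: no left child.
      At hop: go right to rose.
        Visit rose.
        At rose: no left child.
        At rose: go right to yew.
          yew is a leaf — visit yew.
  At reed: go right to iris.
    Visit iris.
    At iris: go left to fern.
      fern is a leaf — visit fern.
    At iris: no right child.
Full pre-order sequence: pear, sage, moss, reed, teak, hop, rose, yew, iris, fern.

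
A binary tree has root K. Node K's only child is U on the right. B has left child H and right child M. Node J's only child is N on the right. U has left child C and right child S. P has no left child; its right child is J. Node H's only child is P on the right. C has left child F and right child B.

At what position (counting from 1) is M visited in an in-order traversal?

9

In-order visits the left subtree, then the node, then the right subtree.
At K: no left child.
Visit K.
At K: go right to U.
  At U: go left to C.
    At C: go left to F.
      F is a leaf — visit F.
    Visit C.
    At C: go right to B.
      At B: go left to H.
        At H: no left child.
        Visit H.
        At H: go right to P.
          At P: no left child.
          Visit P.
          At P: go right to J.
            At J: no left child.
            Visit J.
            At J: go right to N.
              N is a leaf — visit N.
      Visit B.
      At B: go right to M.
        M is a leaf — visit M.
  Visit U.
  At U: go right to S.
    S is a leaf — visit S.
Full in-order sequence: K, F, C, H, P, J, N, B, M, U, S.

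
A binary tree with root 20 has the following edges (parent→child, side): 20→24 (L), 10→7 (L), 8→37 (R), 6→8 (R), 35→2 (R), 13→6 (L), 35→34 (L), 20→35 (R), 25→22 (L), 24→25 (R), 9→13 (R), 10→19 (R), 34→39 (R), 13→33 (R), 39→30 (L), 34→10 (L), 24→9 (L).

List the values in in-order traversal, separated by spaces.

9 6 8 37 13 33 24 22 25 20 7 10 19 34 30 39 35 2

In-order visits the left subtree, then the node, then the right subtree.
At 20: go left to 24.
  At 24: go left to 9.
    At 9: no left child.
    Visit 9.
    At 9: go right to 13.
      At 13: go left to 6.
        At 6: no left child.
        Visit 6.
        At 6: go right to 8.
          At 8: no left child.
          Visit 8.
          At 8: go right to 37.
            37 is a leaf — visit 37.
      Visit 13.
      At 13: go right to 33.
        33 is a leaf — visit 33.
  Visit 24.
  At 24: go right to 25.
    At 25: go left to 22.
      22 is a leaf — visit 22.
    Visit 25.
    At 25: no right child.
Visit 20.
At 20: go right to 35.
  At 35: go left to 34.
    At 34: go left to 10.
      At 10: go left to 7.
        7 is a leaf — visit 7.
      Visit 10.
      At 10: go right to 19.
        19 is a leaf — visit 19.
    Visit 34.
    At 34: go right to 39.
      At 39: go left to 30.
        30 is a leaf — visit 30.
      Visit 39.
      At 39: no right child.
  Visit 35.
  At 35: go right to 2.
    2 is a leaf — visit 2.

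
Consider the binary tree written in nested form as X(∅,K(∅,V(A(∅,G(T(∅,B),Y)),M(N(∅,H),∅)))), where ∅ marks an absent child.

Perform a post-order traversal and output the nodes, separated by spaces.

B T Y G A H N M V K X

Post-order visits the left subtree, then the right subtree, then the node.
At X: no left child.
At X: go right to K.
  At K: no left child.
  At K: go right to V.
    At V: go left to A.
      At A: no left child.
      At A: go right to G.
        At G: go left to T.
          At T: no left child.
          At T: go right to B.
            B is a leaf — visit B.
          Visit T.
        At G: go right to Y.
          Y is a leaf — visit Y.
        Visit G.
      Visit A.
    At V: go right to M.
      At M: go left to N.
        At N: no left child.
        At N: go right to H.
          H is a leaf — visit H.
        Visit N.
      At M: no right child.
      Visit M.
    Visit V.
  Visit K.
Visit X.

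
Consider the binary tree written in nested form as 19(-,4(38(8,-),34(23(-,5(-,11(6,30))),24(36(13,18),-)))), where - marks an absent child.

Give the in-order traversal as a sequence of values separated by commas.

In-order visits the left subtree, then the node, then the right subtree.
At 19: no left child.
Visit 19.
At 19: go right to 4.
  At 4: go left to 38.
    At 38: go left to 8.
      8 is a leaf — visit 8.
    Visit 38.
    At 38: no right child.
  Visit 4.
  At 4: go right to 34.
    At 34: go left to 23.
      At 23: no left child.
      Visit 23.
      At 23: go right to 5.
        At 5: no left child.
        Visit 5.
        At 5: go right to 11.
          At 11: go left to 6.
            6 is a leaf — visit 6.
          Visit 11.
          At 11: go right to 30.
            30 is a leaf — visit 30.
    Visit 34.
    At 34: go right to 24.
      At 24: go left to 36.
        At 36: go left to 13.
          13 is a leaf — visit 13.
        Visit 36.
        At 36: go right to 18.
          18 is a leaf — visit 18.
      Visit 24.
      At 24: no right child.

19, 8, 38, 4, 23, 5, 6, 11, 30, 34, 13, 36, 18, 24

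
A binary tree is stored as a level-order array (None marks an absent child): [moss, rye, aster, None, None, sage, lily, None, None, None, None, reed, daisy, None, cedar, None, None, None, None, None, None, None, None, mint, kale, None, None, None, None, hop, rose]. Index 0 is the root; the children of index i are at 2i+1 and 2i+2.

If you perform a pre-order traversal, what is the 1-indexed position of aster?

Pre-order visits the node, then its left subtree, then its right subtree.
Visit moss.
At moss: go left to rye.
  rye is a leaf — visit rye.
At moss: go right to aster.
  Visit aster.
  At aster: go left to sage.
    Visit sage.
    At sage: go left to reed.
      Visit reed.
      At reed: go left to mint.
        mint is a leaf — visit mint.
      At reed: go right to kale.
        kale is a leaf — visit kale.
    At sage: go right to daisy.
      daisy is a leaf — visit daisy.
  At aster: go right to lily.
    Visit lily.
    At lily: no left child.
    At lily: go right to cedar.
      Visit cedar.
      At cedar: go left to hop.
        hop is a leaf — visit hop.
      At cedar: go right to rose.
        rose is a leaf — visit rose.
Full pre-order sequence: moss, rye, aster, sage, reed, mint, kale, daisy, lily, cedar, hop, rose.

3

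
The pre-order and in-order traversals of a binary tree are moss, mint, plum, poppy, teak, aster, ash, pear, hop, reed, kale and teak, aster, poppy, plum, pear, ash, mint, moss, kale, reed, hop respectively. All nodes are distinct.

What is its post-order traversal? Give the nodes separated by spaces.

aster teak poppy pear ash plum mint kale reed hop moss

The first element of pre-order is the root; it splits in-order into left and right subtrees.
Root moss: left subtree has 7 nodes {teak, aster, poppy, plum, pear, ash, mint}, right has 3 {kale, reed, hop}.
  Root mint: left subtree has 6 nodes {teak, aster, poppy, plum, pear, ash}, right has 0 { }.
    Root plum: left subtree has 3 nodes {teak, aster, poppy}, right has 2 {pear, ash}.
      Root poppy: left subtree has 2 nodes {teak, aster}, right has 0 { }.
        Root teak: left subtree has 0 nodes { }, right has 1 {aster}.
      Root ash: left subtree has 1 node {pear}, right has 0 { }.
  Root hop: left subtree has 2 nodes {kale, reed}, right has 0 { }.
    Root reed: left subtree has 1 node {kale}, right has 0 { }.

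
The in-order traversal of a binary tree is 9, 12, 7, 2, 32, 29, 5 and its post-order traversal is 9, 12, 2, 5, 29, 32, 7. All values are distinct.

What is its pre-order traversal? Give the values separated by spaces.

7 12 9 32 2 29 5

The last element of post-order is the root; it splits in-order into left and right subtrees.
Root 7: left subtree has 2 nodes {9, 12}, right has 4 {2, 32, 29, 5}.
  Root 12: left subtree has 1 node {9}, right has 0 { }.
  Root 32: left subtree has 1 node {2}, right has 2 {29, 5}.
    Root 29: left subtree has 0 nodes { }, right has 1 {5}.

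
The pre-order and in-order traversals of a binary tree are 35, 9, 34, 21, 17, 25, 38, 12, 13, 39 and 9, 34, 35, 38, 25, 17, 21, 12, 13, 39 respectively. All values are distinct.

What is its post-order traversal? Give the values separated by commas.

The first element of pre-order is the root; it splits in-order into left and right subtrees.
Root 35: left subtree has 2 nodes {9, 34}, right has 7 {38, 25, 17, 21, 12, 13, 39}.
  Root 9: left subtree has 0 nodes { }, right has 1 {34}.
  Root 21: left subtree has 3 nodes {38, 25, 17}, right has 3 {12, 13, 39}.
    Root 17: left subtree has 2 nodes {38, 25}, right has 0 { }.
      Root 25: left subtree has 1 node {38}, right has 0 { }.
    Root 12: left subtree has 0 nodes { }, right has 2 {13, 39}.
      Root 13: left subtree has 0 nodes { }, right has 1 {39}.

34, 9, 38, 25, 17, 39, 13, 12, 21, 35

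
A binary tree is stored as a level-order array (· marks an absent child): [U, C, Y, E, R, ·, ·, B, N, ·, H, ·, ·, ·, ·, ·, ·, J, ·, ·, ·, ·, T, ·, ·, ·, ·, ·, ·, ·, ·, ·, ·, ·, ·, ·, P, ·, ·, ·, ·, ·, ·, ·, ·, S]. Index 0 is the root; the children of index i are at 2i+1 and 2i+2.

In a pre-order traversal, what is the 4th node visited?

Pre-order visits the node, then its left subtree, then its right subtree.
Visit U.
At U: go left to C.
  Visit C.
  At C: go left to E.
    Visit E.
    At E: go left to B.
      B is a leaf — visit B.
    At E: go right to N.
      Visit N.
      At N: go left to J.
        Visit J.
        At J: no left child.
        At J: go right to P.
          P is a leaf — visit P.
      At N: no right child.
  At C: go right to R.
    Visit R.
    At R: no left child.
    At R: go right to H.
      Visit H.
      At H: no left child.
      At H: go right to T.
        Visit T.
        At T: go left to S.
          S is a leaf — visit S.
        At T: no right child.
At U: go right to Y.
  Y is a leaf — visit Y.
Full pre-order sequence: U, C, E, B, N, J, P, R, H, T, S, Y.

B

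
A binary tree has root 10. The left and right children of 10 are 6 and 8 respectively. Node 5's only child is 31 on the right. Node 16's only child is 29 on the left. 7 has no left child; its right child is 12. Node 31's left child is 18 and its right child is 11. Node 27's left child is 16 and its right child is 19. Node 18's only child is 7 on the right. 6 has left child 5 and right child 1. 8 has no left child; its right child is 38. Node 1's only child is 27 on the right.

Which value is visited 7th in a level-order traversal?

31

Level-order visits nodes level by level from the root, left to right within each level.
Level 0: 10
Level 1: 6, 8
Level 2: 5, 1, 38
Level 3: 31, 27
Level 4: 18, 11, 16, 19
Level 5: 7, 29
Level 6: 12
Full level-order sequence: 10, 6, 8, 5, 1, 38, 31, 27, 18, 11, 16, 19, 7, 29, 12.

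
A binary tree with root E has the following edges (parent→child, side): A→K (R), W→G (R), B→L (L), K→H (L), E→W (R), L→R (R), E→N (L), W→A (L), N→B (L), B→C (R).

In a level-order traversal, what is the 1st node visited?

E

Level-order visits nodes level by level from the root, left to right within each level.
Level 0: E
Level 1: N, W
Level 2: B, A, G
Level 3: L, C, K
Level 4: R, H
Full level-order sequence: E, N, W, B, A, G, L, C, K, R, H.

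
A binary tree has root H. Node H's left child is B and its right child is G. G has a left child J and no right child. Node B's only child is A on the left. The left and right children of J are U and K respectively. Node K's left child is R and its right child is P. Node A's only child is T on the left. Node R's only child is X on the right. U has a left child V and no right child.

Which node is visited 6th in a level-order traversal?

Level-order visits nodes level by level from the root, left to right within each level.
Level 0: H
Level 1: B, G
Level 2: A, J
Level 3: T, U, K
Level 4: V, R, P
Level 5: X
Full level-order sequence: H, B, G, A, J, T, U, K, V, R, P, X.

T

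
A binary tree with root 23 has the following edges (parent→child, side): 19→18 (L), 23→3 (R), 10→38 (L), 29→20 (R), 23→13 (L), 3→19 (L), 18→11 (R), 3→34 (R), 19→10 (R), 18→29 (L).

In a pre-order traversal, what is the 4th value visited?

19

Pre-order visits the node, then its left subtree, then its right subtree.
Visit 23.
At 23: go left to 13.
  13 is a leaf — visit 13.
At 23: go right to 3.
  Visit 3.
  At 3: go left to 19.
    Visit 19.
    At 19: go left to 18.
      Visit 18.
      At 18: go left to 29.
        Visit 29.
        At 29: no left child.
        At 29: go right to 20.
          20 is a leaf — visit 20.
      At 18: go right to 11.
        11 is a leaf — visit 11.
    At 19: go right to 10.
      Visit 10.
      At 10: go left to 38.
        38 is a leaf — visit 38.
      At 10: no right child.
  At 3: go right to 34.
    34 is a leaf — visit 34.
Full pre-order sequence: 23, 13, 3, 19, 18, 29, 20, 11, 10, 38, 34.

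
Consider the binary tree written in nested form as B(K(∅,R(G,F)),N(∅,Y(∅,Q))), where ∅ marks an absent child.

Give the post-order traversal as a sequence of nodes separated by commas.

Post-order visits the left subtree, then the right subtree, then the node.
At B: go left to K.
  At K: no left child.
  At K: go right to R.
    At R: go left to G.
      G is a leaf — visit G.
    At R: go right to F.
      F is a leaf — visit F.
    Visit R.
  Visit K.
At B: go right to N.
  At N: no left child.
  At N: go right to Y.
    At Y: no left child.
    At Y: go right to Q.
      Q is a leaf — visit Q.
    Visit Y.
  Visit N.
Visit B.

G, F, R, K, Q, Y, N, B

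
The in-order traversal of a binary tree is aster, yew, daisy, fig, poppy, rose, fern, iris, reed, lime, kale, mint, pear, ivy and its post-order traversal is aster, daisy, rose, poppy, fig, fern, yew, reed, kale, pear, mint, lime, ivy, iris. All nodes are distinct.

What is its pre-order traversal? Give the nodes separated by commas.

iris, yew, aster, fern, fig, daisy, poppy, rose, ivy, lime, reed, mint, kale, pear

The last element of post-order is the root; it splits in-order into left and right subtrees.
Root iris: left subtree has 7 nodes {aster, yew, daisy, fig, poppy, rose, fern}, right has 6 {reed, lime, kale, mint, pear, ivy}.
  Root yew: left subtree has 1 node {aster}, right has 5 {daisy, fig, poppy, rose, fern}.
    Root fern: left subtree has 4 nodes {daisy, fig, poppy, rose}, right has 0 { }.
      Root fig: left subtree has 1 node {daisy}, right has 2 {poppy, rose}.
        Root poppy: left subtree has 0 nodes { }, right has 1 {rose}.
  Root ivy: left subtree has 5 nodes {reed, lime, kale, mint, pear}, right has 0 { }.
    Root lime: left subtree has 1 node {reed}, right has 3 {kale, mint, pear}.
      Root mint: left subtree has 1 node {kale}, right has 1 {pear}.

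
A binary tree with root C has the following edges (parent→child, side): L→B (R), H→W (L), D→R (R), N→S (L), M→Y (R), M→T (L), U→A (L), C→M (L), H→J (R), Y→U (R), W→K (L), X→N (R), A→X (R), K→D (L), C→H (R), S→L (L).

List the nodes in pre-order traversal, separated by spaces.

Pre-order visits the node, then its left subtree, then its right subtree.
Visit C.
At C: go left to M.
  Visit M.
  At M: go left to T.
    T is a leaf — visit T.
  At M: go right to Y.
    Visit Y.
    At Y: no left child.
    At Y: go right to U.
      Visit U.
      At U: go left to A.
        Visit A.
        At A: no left child.
        At A: go right to X.
          Visit X.
          At X: no left child.
          At X: go right to N.
            Visit N.
            At N: go left to S.
              Visit S.
              At S: go left to L.
                Visit L.
                At L: no left child.
                At L: go right to B.
                  B is a leaf — visit B.
              At S: no right child.
            At N: no right child.
      At U: no right child.
At C: go right to H.
  Visit H.
  At H: go left to W.
    Visit W.
    At W: go left to K.
      Visit K.
      At K: go left to D.
        Visit D.
        At D: no left child.
        At D: go right to R.
          R is a leaf — visit R.
      At K: no right child.
    At W: no right child.
  At H: go right to J.
    J is a leaf — visit J.

C M T Y U A X N S L B H W K D R J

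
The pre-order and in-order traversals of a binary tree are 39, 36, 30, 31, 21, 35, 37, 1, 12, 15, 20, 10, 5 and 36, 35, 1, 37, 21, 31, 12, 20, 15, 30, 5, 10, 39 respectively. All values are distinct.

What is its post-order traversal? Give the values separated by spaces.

1 37 35 21 20 15 12 31 5 10 30 36 39

The first element of pre-order is the root; it splits in-order into left and right subtrees.
Root 39: left subtree has 12 nodes {36, 35, 1, 37, 21, 31, 12, 20, 15, 30, 5, 10}, right has 0 { }.
  Root 36: left subtree has 0 nodes { }, right has 11 {35, 1, 37, 21, 31, 12, 20, 15, 30, 5, 10}.
    Root 30: left subtree has 8 nodes {35, 1, 37, 21, 31, 12, 20, 15}, right has 2 {5, 10}.
      Root 31: left subtree has 4 nodes {35, 1, 37, 21}, right has 3 {12, 20, 15}.
        Root 21: left subtree has 3 nodes {35, 1, 37}, right has 0 { }.
          Root 35: left subtree has 0 nodes { }, right has 2 {1, 37}.
            Root 37: left subtree has 1 node {1}, right has 0 { }.
        Root 12: left subtree has 0 nodes { }, right has 2 {20, 15}.
          Root 15: left subtree has 1 node {20}, right has 0 { }.
      Root 10: left subtree has 1 node {5}, right has 0 { }.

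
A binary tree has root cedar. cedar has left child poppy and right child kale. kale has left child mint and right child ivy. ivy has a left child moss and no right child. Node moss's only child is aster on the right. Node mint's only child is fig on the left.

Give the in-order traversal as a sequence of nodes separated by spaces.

In-order visits the left subtree, then the node, then the right subtree.
At cedar: go left to poppy.
  poppy is a leaf — visit poppy.
Visit cedar.
At cedar: go right to kale.
  At kale: go left to mint.
    At mint: go left to fig.
      fig is a leaf — visit fig.
    Visit mint.
    At mint: no right child.
  Visit kale.
  At kale: go right to ivy.
    At ivy: go left to moss.
      At moss: no left child.
      Visit moss.
      At moss: go right to aster.
        aster is a leaf — visit aster.
    Visit ivy.
    At ivy: no right child.

poppy cedar fig mint kale moss aster ivy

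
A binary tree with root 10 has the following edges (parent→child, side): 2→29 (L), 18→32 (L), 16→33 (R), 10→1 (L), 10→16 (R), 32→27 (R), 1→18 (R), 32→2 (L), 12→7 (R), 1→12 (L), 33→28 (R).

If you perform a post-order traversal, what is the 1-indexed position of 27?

Post-order visits the left subtree, then the right subtree, then the node.
At 10: go left to 1.
  At 1: go left to 12.
    At 12: no left child.
    At 12: go right to 7.
      7 is a leaf — visit 7.
    Visit 12.
  At 1: go right to 18.
    At 18: go left to 32.
      At 32: go left to 2.
        At 2: go left to 29.
          29 is a leaf — visit 29.
        At 2: no right child.
        Visit 2.
      At 32: go right to 27.
        27 is a leaf — visit 27.
      Visit 32.
    At 18: no right child.
    Visit 18.
  Visit 1.
At 10: go right to 16.
  At 16: no left child.
  At 16: go right to 33.
    At 33: no left child.
    At 33: go right to 28.
      28 is a leaf — visit 28.
    Visit 33.
  Visit 16.
Visit 10.
Full post-order sequence: 7, 12, 29, 2, 27, 32, 18, 1, 28, 33, 16, 10.

5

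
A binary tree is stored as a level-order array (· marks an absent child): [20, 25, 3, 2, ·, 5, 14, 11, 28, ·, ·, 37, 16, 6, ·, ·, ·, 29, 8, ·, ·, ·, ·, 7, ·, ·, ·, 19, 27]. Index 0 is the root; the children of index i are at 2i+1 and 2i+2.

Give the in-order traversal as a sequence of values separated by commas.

11, 2, 29, 28, 8, 25, 20, 7, 37, 5, 16, 3, 19, 6, 27, 14

In-order visits the left subtree, then the node, then the right subtree.
At 20: go left to 25.
  At 25: go left to 2.
    At 2: go left to 11.
      11 is a leaf — visit 11.
    Visit 2.
    At 2: go right to 28.
      At 28: go left to 29.
        29 is a leaf — visit 29.
      Visit 28.
      At 28: go right to 8.
        8 is a leaf — visit 8.
  Visit 25.
  At 25: no right child.
Visit 20.
At 20: go right to 3.
  At 3: go left to 5.
    At 5: go left to 37.
      At 37: go left to 7.
        7 is a leaf — visit 7.
      Visit 37.
      At 37: no right child.
    Visit 5.
    At 5: go right to 16.
      16 is a leaf — visit 16.
  Visit 3.
  At 3: go right to 14.
    At 14: go left to 6.
      At 6: go left to 19.
        19 is a leaf — visit 19.
      Visit 6.
      At 6: go right to 27.
        27 is a leaf — visit 27.
    Visit 14.
    At 14: no right child.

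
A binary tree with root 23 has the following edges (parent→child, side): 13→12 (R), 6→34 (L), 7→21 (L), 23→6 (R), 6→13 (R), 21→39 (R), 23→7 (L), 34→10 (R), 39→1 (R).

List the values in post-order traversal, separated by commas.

1, 39, 21, 7, 10, 34, 12, 13, 6, 23

Post-order visits the left subtree, then the right subtree, then the node.
At 23: go left to 7.
  At 7: go left to 21.
    At 21: no left child.
    At 21: go right to 39.
      At 39: no left child.
      At 39: go right to 1.
        1 is a leaf — visit 1.
      Visit 39.
    Visit 21.
  At 7: no right child.
  Visit 7.
At 23: go right to 6.
  At 6: go left to 34.
    At 34: no left child.
    At 34: go right to 10.
      10 is a leaf — visit 10.
    Visit 34.
  At 6: go right to 13.
    At 13: no left child.
    At 13: go right to 12.
      12 is a leaf — visit 12.
    Visit 13.
  Visit 6.
Visit 23.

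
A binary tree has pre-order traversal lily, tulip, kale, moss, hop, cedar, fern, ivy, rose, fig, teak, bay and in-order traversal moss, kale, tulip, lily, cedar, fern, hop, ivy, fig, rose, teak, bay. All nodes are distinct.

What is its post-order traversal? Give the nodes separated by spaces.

moss kale tulip fern cedar fig bay teak rose ivy hop lily

The first element of pre-order is the root; it splits in-order into left and right subtrees.
Root lily: left subtree has 3 nodes {moss, kale, tulip}, right has 8 {cedar, fern, hop, ivy, fig, rose, teak, bay}.
  Root tulip: left subtree has 2 nodes {moss, kale}, right has 0 { }.
    Root kale: left subtree has 1 node {moss}, right has 0 { }.
  Root hop: left subtree has 2 nodes {cedar, fern}, right has 5 {ivy, fig, rose, teak, bay}.
    Root cedar: left subtree has 0 nodes { }, right has 1 {fern}.
    Root ivy: left subtree has 0 nodes { }, right has 4 {fig, rose, teak, bay}.
      Root rose: left subtree has 1 node {fig}, right has 2 {teak, bay}.
        Root teak: left subtree has 0 nodes { }, right has 1 {bay}.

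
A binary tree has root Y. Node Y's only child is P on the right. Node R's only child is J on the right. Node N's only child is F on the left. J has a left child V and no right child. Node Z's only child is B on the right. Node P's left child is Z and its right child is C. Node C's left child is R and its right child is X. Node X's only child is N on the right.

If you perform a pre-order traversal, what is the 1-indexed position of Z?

3

Pre-order visits the node, then its left subtree, then its right subtree.
Visit Y.
At Y: no left child.
At Y: go right to P.
  Visit P.
  At P: go left to Z.
    Visit Z.
    At Z: no left child.
    At Z: go right to B.
      B is a leaf — visit B.
  At P: go right to C.
    Visit C.
    At C: go left to R.
      Visit R.
      At R: no left child.
      At R: go right to J.
        Visit J.
        At J: go left to V.
          V is a leaf — visit V.
        At J: no right child.
    At C: go right to X.
      Visit X.
      At X: no left child.
      At X: go right to N.
        Visit N.
        At N: go left to F.
          F is a leaf — visit F.
        At N: no right child.
Full pre-order sequence: Y, P, Z, B, C, R, J, V, X, N, F.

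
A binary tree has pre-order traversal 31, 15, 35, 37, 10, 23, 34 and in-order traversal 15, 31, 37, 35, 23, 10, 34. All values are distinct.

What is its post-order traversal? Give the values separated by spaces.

The first element of pre-order is the root; it splits in-order into left and right subtrees.
Root 31: left subtree has 1 node {15}, right has 5 {37, 35, 23, 10, 34}.
  Root 35: left subtree has 1 node {37}, right has 3 {23, 10, 34}.
    Root 10: left subtree has 1 node {23}, right has 1 {34}.

15 37 23 34 10 35 31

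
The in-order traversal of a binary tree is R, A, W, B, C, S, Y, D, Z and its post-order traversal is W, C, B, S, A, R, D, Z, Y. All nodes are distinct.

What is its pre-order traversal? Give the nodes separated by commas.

Y, R, A, S, B, W, C, Z, D

The last element of post-order is the root; it splits in-order into left and right subtrees.
Root Y: left subtree has 6 nodes {R, A, W, B, C, S}, right has 2 {D, Z}.
  Root R: left subtree has 0 nodes { }, right has 5 {A, W, B, C, S}.
    Root A: left subtree has 0 nodes { }, right has 4 {W, B, C, S}.
      Root S: left subtree has 3 nodes {W, B, C}, right has 0 { }.
        Root B: left subtree has 1 node {W}, right has 1 {C}.
  Root Z: left subtree has 1 node {D}, right has 0 { }.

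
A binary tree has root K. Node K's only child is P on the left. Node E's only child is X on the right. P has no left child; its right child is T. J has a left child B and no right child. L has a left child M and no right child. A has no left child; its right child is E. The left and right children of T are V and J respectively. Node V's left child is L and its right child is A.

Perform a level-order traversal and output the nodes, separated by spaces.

Level-order visits nodes level by level from the root, left to right within each level.
Level 0: K
Level 1: P
Level 2: T
Level 3: V, J
Level 4: L, A, B
Level 5: M, E
Level 6: X

K P T V J L A B M E X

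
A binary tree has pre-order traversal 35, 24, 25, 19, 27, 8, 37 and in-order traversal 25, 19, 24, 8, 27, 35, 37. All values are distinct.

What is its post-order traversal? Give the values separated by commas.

The first element of pre-order is the root; it splits in-order into left and right subtrees.
Root 35: left subtree has 5 nodes {25, 19, 24, 8, 27}, right has 1 {37}.
  Root 24: left subtree has 2 nodes {25, 19}, right has 2 {8, 27}.
    Root 25: left subtree has 0 nodes { }, right has 1 {19}.
    Root 27: left subtree has 1 node {8}, right has 0 { }.

19, 25, 8, 27, 24, 37, 35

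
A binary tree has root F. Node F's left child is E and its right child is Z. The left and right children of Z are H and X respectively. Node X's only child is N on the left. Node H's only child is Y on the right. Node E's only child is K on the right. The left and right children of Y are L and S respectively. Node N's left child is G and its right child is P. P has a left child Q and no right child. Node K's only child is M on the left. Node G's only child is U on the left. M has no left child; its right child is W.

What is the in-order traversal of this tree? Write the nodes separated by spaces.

E M W K F H L Y S Z U G N Q P X

In-order visits the left subtree, then the node, then the right subtree.
At F: go left to E.
  At E: no left child.
  Visit E.
  At E: go right to K.
    At K: go left to M.
      At M: no left child.
      Visit M.
      At M: go right to W.
        W is a leaf — visit W.
    Visit K.
    At K: no right child.
Visit F.
At F: go right to Z.
  At Z: go left to H.
    At H: no left child.
    Visit H.
    At H: go right to Y.
      At Y: go left to L.
        L is a leaf — visit L.
      Visit Y.
      At Y: go right to S.
        S is a leaf — visit S.
  Visit Z.
  At Z: go right to X.
    At X: go left to N.
      At N: go left to G.
        At G: go left to U.
          U is a leaf — visit U.
        Visit G.
        At G: no right child.
      Visit N.
      At N: go right to P.
        At P: go left to Q.
          Q is a leaf — visit Q.
        Visit P.
        At P: no right child.
    Visit X.
    At X: no right child.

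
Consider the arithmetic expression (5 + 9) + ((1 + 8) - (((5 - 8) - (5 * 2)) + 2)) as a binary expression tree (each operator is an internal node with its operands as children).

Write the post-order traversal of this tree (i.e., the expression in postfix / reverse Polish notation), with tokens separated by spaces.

Post-order on an expression tree gives postfix notation: for each operator, emit left operand, right operand, then the operator.

5 9 + 1 8 + 5 8 - 5 2 * - 2 + - +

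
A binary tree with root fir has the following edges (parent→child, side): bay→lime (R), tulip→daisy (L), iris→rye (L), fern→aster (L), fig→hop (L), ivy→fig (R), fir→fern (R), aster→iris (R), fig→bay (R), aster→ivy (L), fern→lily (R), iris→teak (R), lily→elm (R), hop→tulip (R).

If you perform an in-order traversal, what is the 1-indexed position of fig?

In-order visits the left subtree, then the node, then the right subtree.
At fir: no left child.
Visit fir.
At fir: go right to fern.
  At fern: go left to aster.
    At aster: go left to ivy.
      At ivy: no left child.
      Visit ivy.
      At ivy: go right to fig.
        At fig: go left to hop.
          At hop: no left child.
          Visit hop.
          At hop: go right to tulip.
            At tulip: go left to daisy.
              daisy is a leaf — visit daisy.
            Visit tulip.
            At tulip: no right child.
        Visit fig.
        At fig: go right to bay.
          At bay: no left child.
          Visit bay.
          At bay: go right to lime.
            lime is a leaf — visit lime.
    Visit aster.
    At aster: go right to iris.
      At iris: go left to rye.
        rye is a leaf — visit rye.
      Visit iris.
      At iris: go right to teak.
        teak is a leaf — visit teak.
  Visit fern.
  At fern: go right to lily.
    At lily: no left child.
    Visit lily.
    At lily: go right to elm.
      elm is a leaf — visit elm.
Full in-order sequence: fir, ivy, hop, daisy, tulip, fig, bay, lime, aster, rye, iris, teak, fern, lily, elm.

6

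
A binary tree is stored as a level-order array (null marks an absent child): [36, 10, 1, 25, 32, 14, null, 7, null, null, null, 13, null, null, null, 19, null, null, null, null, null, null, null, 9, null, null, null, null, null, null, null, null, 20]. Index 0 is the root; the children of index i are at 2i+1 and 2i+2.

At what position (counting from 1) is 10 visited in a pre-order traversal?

2

Pre-order visits the node, then its left subtree, then its right subtree.
Visit 36.
At 36: go left to 10.
  Visit 10.
  At 10: go left to 25.
    Visit 25.
    At 25: go left to 7.
      Visit 7.
      At 7: go left to 19.
        Visit 19.
        At 19: no left child.
        At 19: go right to 20.
          20 is a leaf — visit 20.
      At 7: no right child.
    At 25: no right child.
  At 10: go right to 32.
    32 is a leaf — visit 32.
At 36: go right to 1.
  Visit 1.
  At 1: go left to 14.
    Visit 14.
    At 14: go left to 13.
      Visit 13.
      At 13: go left to 9.
        9 is a leaf — visit 9.
      At 13: no right child.
    At 14: no right child.
  At 1: no right child.
Full pre-order sequence: 36, 10, 25, 7, 19, 20, 32, 1, 14, 13, 9.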